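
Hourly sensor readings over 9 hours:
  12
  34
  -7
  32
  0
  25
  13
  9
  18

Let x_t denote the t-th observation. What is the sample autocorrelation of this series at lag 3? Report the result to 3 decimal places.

-0.311

Mean x̄ = (12 + 34 − 7 + 32 + 0 + 25 + 13 + 9 + 18)/9 = 15.1111
Σ(x_t−x̄)(x_{t+3}−x̄) = (-52.5432) + (-285.4321) + (-218.6543) + (-35.6543) + (92.3457) + (28.5679) = -471.3704
Denominator Σ(x_t−x̄)² = 1516.8889
r_3 = -471.3704 / 1516.8889 = -0.311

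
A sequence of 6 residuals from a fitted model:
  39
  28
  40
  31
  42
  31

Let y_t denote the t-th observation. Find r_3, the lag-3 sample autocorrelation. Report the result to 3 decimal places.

Mean ȳ = (39 + 28 + 40 + 31 + 42 + 31)/6 = 35.1667
Deviations from mean: 3.8333, -7.1667, 4.8333, -4.1667, 6.8333, -4.1667
Σ(y_t−ȳ)(y_{t+3}−ȳ) = (-15.9722) + (-48.9722) + (-20.1389) = -85.0833
Denominator Σ(y_t−ȳ)² = 170.8333
r_3 = -85.0833 / 170.8333 = -0.498

-0.498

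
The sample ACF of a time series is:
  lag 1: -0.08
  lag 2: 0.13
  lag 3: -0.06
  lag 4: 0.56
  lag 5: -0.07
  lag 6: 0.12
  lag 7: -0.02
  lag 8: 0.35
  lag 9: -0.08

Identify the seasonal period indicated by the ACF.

The largest autocorrelation is r_4 = 0.56, with a weaker echo at lag 8 (0.35); the remaining lags stay at or below 0.13.
The dominant spike at lag 4 indicates a seasonal period of 4.

4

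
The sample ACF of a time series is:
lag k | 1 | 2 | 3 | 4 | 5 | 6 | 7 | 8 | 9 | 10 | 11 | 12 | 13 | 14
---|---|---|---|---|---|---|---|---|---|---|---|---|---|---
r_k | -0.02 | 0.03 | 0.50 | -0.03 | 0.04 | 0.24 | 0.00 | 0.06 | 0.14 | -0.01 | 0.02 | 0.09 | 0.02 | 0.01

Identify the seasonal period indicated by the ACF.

The largest autocorrelation is r_3 = 0.50, with a weaker echo at lag 6 (0.24); the remaining lags stay at or below 0.14.
The dominant spike at lag 3 indicates a seasonal period of 3.

3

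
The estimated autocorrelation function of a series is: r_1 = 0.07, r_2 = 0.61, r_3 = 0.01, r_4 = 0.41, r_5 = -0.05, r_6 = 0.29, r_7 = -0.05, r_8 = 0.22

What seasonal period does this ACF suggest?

The largest autocorrelation is r_2 = 0.61, with weaker echoes at lags 4 (0.41), 6 (0.29) and 8 (0.22); the remaining lags stay at or below 0.07.
The dominant spike at lag 2 indicates a seasonal period of 2.

2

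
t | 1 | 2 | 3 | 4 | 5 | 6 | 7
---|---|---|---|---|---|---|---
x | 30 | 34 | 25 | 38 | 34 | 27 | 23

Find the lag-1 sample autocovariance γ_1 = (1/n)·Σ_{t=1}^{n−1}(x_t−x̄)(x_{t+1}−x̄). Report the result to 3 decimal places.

-2.880

Mean x̄ = (30 + 34 + 25 + 38 + 34 + 27 + 23)/7 = 30.1429
Σ_{t=1}^{6}(x_t−x̄)(x_{t+1}−x̄) = -20.1633
γ_1 = -20.1633 / 7 = -2.880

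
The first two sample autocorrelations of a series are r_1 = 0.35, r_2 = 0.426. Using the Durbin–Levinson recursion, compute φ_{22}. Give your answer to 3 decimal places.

φ_{22} = (r_2 − r_1²) / (1 − r_1²)
r_1² = (0.35)² = 0.1225
Numerator = 0.426 − 0.1225 = 0.3035; denominator = 1 − 0.1225 = 0.8775
φ_{22} = 0.3035 / 0.8775 = 0.346

0.346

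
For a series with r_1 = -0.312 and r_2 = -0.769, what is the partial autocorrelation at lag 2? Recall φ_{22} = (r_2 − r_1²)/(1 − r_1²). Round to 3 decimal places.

-0.960

φ_{22} = (r_2 − r_1²) / (1 − r_1²)
r_1² = (-0.312)² = 0.097344
Numerator = -0.769 − 0.0973 = -0.8663; denominator = 1 − 0.0973 = 0.9027
φ_{22} = -0.8663 / 0.9027 = -0.960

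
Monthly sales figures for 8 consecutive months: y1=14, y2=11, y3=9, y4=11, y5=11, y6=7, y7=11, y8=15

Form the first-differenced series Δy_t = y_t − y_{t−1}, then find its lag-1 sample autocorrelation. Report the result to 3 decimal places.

First differences Δy: -3, -2, 2, 0, -4, 4, 4
Mean of differences = 0.1429
Numerator Σ(Δy_t−Δȳ)(Δy_{t+1}−Δȳ) = 1.9796
Denominator Σ(Δy_t−Δȳ)² = 64.8571
r_1(Δy) = 1.9796 / 64.8571 = 0.031

0.031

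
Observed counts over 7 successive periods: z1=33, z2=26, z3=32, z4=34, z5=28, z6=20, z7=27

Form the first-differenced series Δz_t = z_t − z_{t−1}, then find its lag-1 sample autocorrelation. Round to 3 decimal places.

First differences Δz: -7, 6, 2, -6, -8, 7
Mean of differences = -1.0000
Numerator Σ(Δz_t−Δz̄)(Δz_{t+1}−Δz̄) = -57.0000
Denominator Σ(Δz_t−Δz̄)² = 232.0000
r_1(Δz) = -57.0000 / 232.0000 = -0.246

-0.246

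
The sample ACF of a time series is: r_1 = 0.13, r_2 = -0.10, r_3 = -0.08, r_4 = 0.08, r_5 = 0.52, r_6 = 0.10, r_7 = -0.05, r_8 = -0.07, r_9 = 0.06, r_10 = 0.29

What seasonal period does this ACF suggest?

5

The largest autocorrelation is r_5 = 0.52, with a weaker echo at lag 10 (0.29); the remaining lags stay at or below 0.13.
The dominant spike at lag 5 indicates a seasonal period of 5.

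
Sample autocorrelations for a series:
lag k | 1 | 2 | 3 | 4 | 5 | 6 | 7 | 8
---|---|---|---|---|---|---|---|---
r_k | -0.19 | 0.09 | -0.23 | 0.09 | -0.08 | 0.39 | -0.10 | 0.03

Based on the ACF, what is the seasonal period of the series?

6

The largest autocorrelation is r_6 = 0.39; the remaining lags stay at or below 0.09.
The dominant spike at lag 6 indicates a seasonal period of 6.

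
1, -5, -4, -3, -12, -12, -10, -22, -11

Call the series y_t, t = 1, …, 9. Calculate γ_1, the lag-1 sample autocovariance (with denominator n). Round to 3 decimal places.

13.840

Mean ȳ = (1 − 5 − 4 − 3 − 12 − 12 − 10 − 22 − 11)/9 = -8.6667
Σ_{t=1}^{8}(y_t−ȳ)(y_{t+1}−ȳ) = 124.5556
γ_1 = 124.5556 / 9 = 13.840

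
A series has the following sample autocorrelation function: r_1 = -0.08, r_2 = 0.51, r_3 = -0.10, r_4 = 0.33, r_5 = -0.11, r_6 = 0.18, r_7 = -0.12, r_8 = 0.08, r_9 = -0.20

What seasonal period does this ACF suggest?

2

The largest autocorrelation is r_2 = 0.51, with weaker echoes at lags 4 (0.33) and 6 (0.18); the remaining lags stay at or below 0.08.
The dominant spike at lag 2 indicates a seasonal period of 2.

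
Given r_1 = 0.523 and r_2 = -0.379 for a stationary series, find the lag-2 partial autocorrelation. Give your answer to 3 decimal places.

-0.898

φ_{22} = (r_2 − r_1²) / (1 − r_1²)
r_1² = (0.523)² = 0.273529
Numerator = -0.379 − 0.2735 = -0.6525; denominator = 1 − 0.2735 = 0.7265
φ_{22} = -0.6525 / 0.7265 = -0.898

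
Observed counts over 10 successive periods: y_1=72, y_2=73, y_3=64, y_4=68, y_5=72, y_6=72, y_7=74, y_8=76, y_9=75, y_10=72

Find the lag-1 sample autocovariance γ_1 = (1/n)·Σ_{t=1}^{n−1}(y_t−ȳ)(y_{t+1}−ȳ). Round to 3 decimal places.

4.356

Mean ȳ = (72 + 73 + 64 + 68 + 72 + 72 + 74 + 76 + 75 + 72)/10 = 71.8000
Σ_{t=1}^{9}(y_t−ȳ)(y_{t+1}−ȳ) = 43.5600
γ_1 = 43.5600 / 10 = 4.356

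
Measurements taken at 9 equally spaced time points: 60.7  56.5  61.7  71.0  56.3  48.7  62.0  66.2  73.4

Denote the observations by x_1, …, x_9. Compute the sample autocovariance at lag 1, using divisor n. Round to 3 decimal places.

8.503

Mean x̄ = (60.7 + 56.5 + 61.7 + 71.0 + 56.3 + 48.7 + 62.0 + 66.2 + 73.4)/9 = 61.8333
Σ_{t=1}^{8}(x_t−x̄)(x_{t+1}−x̄) = 76.5289
γ_1 = 76.5289 / 9 = 8.503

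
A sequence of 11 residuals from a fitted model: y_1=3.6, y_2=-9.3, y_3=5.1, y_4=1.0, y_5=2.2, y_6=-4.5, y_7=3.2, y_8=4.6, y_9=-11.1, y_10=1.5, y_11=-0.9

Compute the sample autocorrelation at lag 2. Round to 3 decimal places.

-0.054

Mean ȳ = (3.6 − 9.3 + 5.1 + 1.0 + 2.2 − 4.5 + 3.2 + 4.6 − 11.1 + 1.5 − 0.9)/11 = -0.4182
Numerator Σ_{t=1}^{9}(y_t−ȳ)(y_{t+2}−ȳ) = -16.6507
Denominator Σ(y_t−ȳ)² = 307.2964
r_2 = -16.6507 / 307.2964 = -0.054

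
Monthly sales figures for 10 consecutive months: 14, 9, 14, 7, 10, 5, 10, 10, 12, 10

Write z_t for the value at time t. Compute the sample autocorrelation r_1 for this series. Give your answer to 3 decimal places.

Mean z̄ = (14 + 9 + 14 + 7 + 10 + 5 + 10 + 10 + 12 + 10)/10 = 10.1000
Numerator Σ_{t=1}^{9}(z_t−z̄)(z_{t+1}−z̄) = -19.7100
Denominator Σ(z_t−z̄)² = 70.9000
r_1 = -19.7100 / 70.9000 = -0.278

-0.278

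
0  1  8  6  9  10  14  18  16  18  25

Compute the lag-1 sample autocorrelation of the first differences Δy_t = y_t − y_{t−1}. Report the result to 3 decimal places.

First differences Δy: 1, 7, -2, 3, 1, 4, 4, -2, 2, 7
Mean of differences = 2.5000
Numerator Σ(Δy_t−Δȳ)(Δy_{t+1}−Δȳ) = -36.7500
Denominator Σ(Δy_t−Δȳ)² = 90.5000
r_1(Δy) = -36.7500 / 90.5000 = -0.406

-0.406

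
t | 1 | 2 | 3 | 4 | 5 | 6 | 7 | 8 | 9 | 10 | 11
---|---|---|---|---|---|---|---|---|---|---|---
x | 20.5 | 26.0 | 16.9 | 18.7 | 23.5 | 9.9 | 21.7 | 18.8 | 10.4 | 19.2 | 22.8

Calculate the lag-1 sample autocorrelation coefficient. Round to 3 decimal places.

Mean x̄ = (20.5 + 26.0 + 16.9 + 18.7 + 23.5 + 9.9 + 21.7 + 18.8 + 10.4 + 19.2 + 22.8)/11 = 18.9455
Numerator Σ_{t=1}^{10}(x_t−x̄)(x_{t+1}−x̄) = -70.5448
Denominator Σ(x_t−x̄)² = 254.5473
r_1 = -70.5448 / 254.5473 = -0.277

-0.277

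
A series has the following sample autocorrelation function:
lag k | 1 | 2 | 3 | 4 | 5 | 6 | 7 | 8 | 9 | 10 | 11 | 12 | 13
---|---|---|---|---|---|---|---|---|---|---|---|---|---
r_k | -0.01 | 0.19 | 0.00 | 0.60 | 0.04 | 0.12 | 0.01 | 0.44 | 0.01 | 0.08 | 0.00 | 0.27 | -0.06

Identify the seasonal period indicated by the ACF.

4

The largest autocorrelation is r_4 = 0.60, with weaker echoes at lags 8 (0.44) and 12 (0.27); the remaining lags stay at or below 0.19.
The dominant spike at lag 4 indicates a seasonal period of 4.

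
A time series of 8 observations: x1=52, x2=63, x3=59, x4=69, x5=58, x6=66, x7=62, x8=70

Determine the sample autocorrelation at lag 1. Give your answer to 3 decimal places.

Mean x̄ = (52 + 63 + 59 + 69 + 58 + 66 + 62 + 70)/8 = 62.3750
Deviations from mean: -10.3750, 0.6250, -3.3750, 6.6250, -4.3750, 3.6250, -0.3750, 7.6250
Σ(x_t−x̄)(x_{t+1}−x̄) = (-6.4844) + (-2.1094) + (-22.3594) + (-28.9844) + (-15.8594) + (-1.3594) + (-2.8594) = -80.0156
Denominator Σ(x_t−x̄)² = 253.8750
r_1 = -80.0156 / 253.8750 = -0.315

-0.315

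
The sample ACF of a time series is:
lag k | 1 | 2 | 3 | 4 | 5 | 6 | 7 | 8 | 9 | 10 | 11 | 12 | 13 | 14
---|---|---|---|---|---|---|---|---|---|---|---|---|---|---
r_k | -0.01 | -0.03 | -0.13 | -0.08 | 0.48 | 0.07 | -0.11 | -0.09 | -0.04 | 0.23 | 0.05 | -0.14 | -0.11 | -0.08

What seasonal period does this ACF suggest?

5

The largest autocorrelation is r_5 = 0.48, with a weaker echo at lag 10 (0.23); the remaining lags stay at or below 0.07.
The dominant spike at lag 5 indicates a seasonal period of 5.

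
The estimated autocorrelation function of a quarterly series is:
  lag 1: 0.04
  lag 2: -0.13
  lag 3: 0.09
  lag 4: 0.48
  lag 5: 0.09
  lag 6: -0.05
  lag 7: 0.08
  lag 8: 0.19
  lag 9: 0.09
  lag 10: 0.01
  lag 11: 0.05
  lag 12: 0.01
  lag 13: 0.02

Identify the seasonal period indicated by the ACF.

The largest autocorrelation is r_4 = 0.48, with a weaker echo at lag 8 (0.19); the remaining lags stay at or below 0.09.
The dominant spike at lag 4 indicates a seasonal period of 4.

4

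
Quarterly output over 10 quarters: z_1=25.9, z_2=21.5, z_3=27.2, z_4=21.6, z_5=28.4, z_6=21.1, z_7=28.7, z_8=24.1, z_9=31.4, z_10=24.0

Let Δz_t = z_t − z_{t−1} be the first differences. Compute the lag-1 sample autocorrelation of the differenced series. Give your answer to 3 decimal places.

First differences Δz: -4.4, 5.7, -5.6, 6.8, -7.3, 7.6, -4.6, 7.3, -7.4
Mean of differences = -0.2111
Numerator Σ(Δz_t−Δz̄)(Δz_{t+1}−Δz̄) = -320.7146
Denominator Σ(Δz_t−Δz̄)² = 369.3089
r_1(Δz) = -320.7146 / 369.3089 = -0.868

-0.868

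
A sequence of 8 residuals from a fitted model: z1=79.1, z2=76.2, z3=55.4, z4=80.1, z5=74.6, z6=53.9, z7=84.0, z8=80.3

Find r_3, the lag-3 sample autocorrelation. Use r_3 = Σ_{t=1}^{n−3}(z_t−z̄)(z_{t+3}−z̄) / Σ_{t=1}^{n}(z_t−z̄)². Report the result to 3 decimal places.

Mean z̄ = (79.1 + 76.2 + 55.4 + 80.1 + 74.6 + 53.9 + 84.0 + 80.3)/8 = 72.9500
Deviations from mean: 6.1500, 3.2500, -17.5500, 7.1500, 1.6500, -19.0500, 11.0500, 7.3500
Numerator Σ_{t=1}^{5}(z_t−z̄)(z_{t+3}−z̄) = 474.7975
Denominator Σ(z_t−z̄)² = 949.2600
r_3 = 474.7975 / 949.2600 = 0.500

0.500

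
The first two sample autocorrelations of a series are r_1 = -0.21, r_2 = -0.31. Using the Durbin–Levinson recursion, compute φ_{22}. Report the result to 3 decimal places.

φ_{22} = (r_2 − r_1²) / (1 − r_1²)
r_1² = (-0.21)² = 0.0441
Numerator = -0.31 − 0.0441 = -0.3541; denominator = 1 − 0.0441 = 0.9559
φ_{22} = -0.3541 / 0.9559 = -0.370

-0.370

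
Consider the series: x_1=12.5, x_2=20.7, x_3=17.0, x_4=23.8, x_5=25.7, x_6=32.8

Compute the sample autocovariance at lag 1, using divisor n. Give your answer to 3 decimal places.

9.422

Mean x̄ = (12.5 + 20.7 + 17.0 + 23.8 + 25.7 + 32.8)/6 = 22.0833
Deviations: -9.5833, -1.3833, -5.0833, 1.7167, 3.6167, 10.7167
Σ_{t=1}^{5}(x_t−x̄)(x_{t+1}−x̄) = 56.5297
γ_1 = 56.5297 / 6 = 9.422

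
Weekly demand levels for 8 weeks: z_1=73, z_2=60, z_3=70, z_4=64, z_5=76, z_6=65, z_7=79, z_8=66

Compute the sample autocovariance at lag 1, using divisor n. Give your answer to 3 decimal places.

-22.877

Mean z̄ = (73 + 60 + 70 + 64 + 76 + 65 + 79 + 66)/8 = 69.1250
Σ_{t=1}^{7}(z_t−z̄)(z_{t+1}−z̄) = -183.0156
γ_1 = -183.0156 / 8 = -22.877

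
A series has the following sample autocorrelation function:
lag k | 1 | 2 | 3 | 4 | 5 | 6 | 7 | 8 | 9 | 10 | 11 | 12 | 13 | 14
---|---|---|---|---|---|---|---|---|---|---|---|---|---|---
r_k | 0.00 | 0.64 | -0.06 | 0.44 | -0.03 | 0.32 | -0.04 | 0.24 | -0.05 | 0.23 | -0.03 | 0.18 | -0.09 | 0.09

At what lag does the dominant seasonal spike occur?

The largest autocorrelation is r_2 = 0.64, with weaker echoes at lags 4 (0.44), 6 (0.32), 8 (0.24), 10 (0.23) and 12 (0.18); the remaining lags stay at or below 0.09.
The dominant spike at lag 2 indicates a seasonal period of 2.

2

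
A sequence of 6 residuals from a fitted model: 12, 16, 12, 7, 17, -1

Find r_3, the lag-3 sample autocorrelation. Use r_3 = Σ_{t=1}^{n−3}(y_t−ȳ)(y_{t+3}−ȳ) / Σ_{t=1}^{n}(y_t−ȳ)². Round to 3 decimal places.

Mean ȳ = (12 + 16 + 12 + 7 + 17 − 1)/6 = 10.5000
Deviations from mean: 1.5000, 5.5000, 1.5000, -3.5000, 6.5000, -11.5000
Σ(y_t−ȳ)(y_{t+3}−ȳ) = (-5.2500) + (35.7500) + (-17.2500) = 13.2500
Denominator Σ(y_t−ȳ)² = 221.5000
r_3 = 13.2500 / 221.5000 = 0.060

0.060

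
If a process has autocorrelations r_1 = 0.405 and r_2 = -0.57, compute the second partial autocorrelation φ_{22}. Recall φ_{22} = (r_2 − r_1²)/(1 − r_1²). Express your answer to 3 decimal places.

φ_{22} = (r_2 − r_1²) / (1 − r_1²)
r_1² = (0.405)² = 0.164025
Numerator = -0.57 − 0.1640 = -0.7340; denominator = 1 − 0.1640 = 0.8360
φ_{22} = -0.7340 / 0.8360 = -0.878

-0.878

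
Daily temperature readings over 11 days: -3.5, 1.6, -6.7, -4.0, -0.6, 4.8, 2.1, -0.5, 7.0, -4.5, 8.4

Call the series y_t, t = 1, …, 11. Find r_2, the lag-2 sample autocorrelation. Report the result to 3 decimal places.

Mean ȳ = (-3.5 + 1.6 − 6.7 − 4.0 − 0.6 + 4.8 + 2.1 − 0.5 + 7.0 − 4.5 + 8.4)/11 = 0.3727
Numerator Σ_{t=1}^{9}(y_t−ȳ)(y_{t+2}−ȳ) = 72.8994
Denominator Σ(y_t−ȳ)² = 242.0418
r_2 = 72.8994 / 242.0418 = 0.301

0.301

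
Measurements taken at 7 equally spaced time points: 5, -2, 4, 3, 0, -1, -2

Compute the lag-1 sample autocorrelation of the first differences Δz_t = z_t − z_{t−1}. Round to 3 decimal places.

-0.464

First differences Δz: -7, 6, -1, -3, -1, -1
Mean of differences = -1.1667
Numerator Σ(Δz_t−Δz̄)(Δz_{t+1}−Δz̄) = -41.1944
Denominator Σ(Δz_t−Δz̄)² = 88.8333
r_1(Δz) = -41.1944 / 88.8333 = -0.464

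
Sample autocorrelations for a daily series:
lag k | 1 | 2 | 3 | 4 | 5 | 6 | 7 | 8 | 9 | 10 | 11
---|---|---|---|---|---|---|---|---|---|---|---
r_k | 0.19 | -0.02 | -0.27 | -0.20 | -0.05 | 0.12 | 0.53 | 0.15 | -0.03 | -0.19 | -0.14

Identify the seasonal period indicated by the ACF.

7

The largest autocorrelation is r_7 = 0.53; the remaining lags stay at or below 0.19.
The dominant spike at lag 7 indicates a seasonal period of 7.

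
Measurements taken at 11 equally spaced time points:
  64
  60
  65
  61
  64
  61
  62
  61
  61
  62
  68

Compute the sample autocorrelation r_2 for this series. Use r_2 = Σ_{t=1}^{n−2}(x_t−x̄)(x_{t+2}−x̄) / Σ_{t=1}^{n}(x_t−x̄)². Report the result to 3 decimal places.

Mean x̄ = (64 + 60 + 65 + 61 + 64 + 61 + 62 + 61 + 61 + 62 + 68)/11 = 62.6364
Numerator Σ_{t=1}^{9}(x_t−x̄)(x_{t+2}−x̄) = 8.5537
Denominator Σ(x_t−x̄)² = 56.5455
r_2 = 8.5537 / 56.5455 = 0.151

0.151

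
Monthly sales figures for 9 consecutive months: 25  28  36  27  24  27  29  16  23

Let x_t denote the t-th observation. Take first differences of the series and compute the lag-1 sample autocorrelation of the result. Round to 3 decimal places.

-0.366

First differences Δx: 3, 8, -9, -3, 3, 2, -13, 7
Mean of differences = -0.2500
Numerator Σ(Δx_t−Δx̄)(Δx_{t+1}−Δx̄) = -144.0625
Denominator Σ(Δx_t−Δx̄)² = 393.5000
r_1(Δx) = -144.0625 / 393.5000 = -0.366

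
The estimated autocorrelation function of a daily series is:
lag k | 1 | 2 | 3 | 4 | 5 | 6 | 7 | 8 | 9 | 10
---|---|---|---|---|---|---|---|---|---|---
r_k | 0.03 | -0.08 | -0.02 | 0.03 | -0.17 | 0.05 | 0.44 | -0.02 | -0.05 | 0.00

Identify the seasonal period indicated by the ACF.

The largest autocorrelation is r_7 = 0.44; the remaining lags stay at or below 0.05.
The dominant spike at lag 7 indicates a seasonal period of 7.

7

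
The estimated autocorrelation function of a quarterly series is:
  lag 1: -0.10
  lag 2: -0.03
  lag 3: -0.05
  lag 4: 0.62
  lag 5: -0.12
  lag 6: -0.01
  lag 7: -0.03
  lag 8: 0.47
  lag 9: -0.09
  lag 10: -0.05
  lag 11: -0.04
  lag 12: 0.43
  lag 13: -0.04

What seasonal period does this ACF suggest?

4

The largest autocorrelation is r_4 = 0.62, with weaker echoes at lags 8 (0.47) and 12 (0.43); the remaining lags stay at or below -0.01.
The dominant spike at lag 4 indicates a seasonal period of 4.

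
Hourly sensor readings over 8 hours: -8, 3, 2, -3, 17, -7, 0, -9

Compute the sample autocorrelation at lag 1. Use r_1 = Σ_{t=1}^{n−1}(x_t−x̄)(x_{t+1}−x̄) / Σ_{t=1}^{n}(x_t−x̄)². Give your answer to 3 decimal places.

Mean x̄ = (-8 + 3 + 2 − 3 + 17 − 7 + 0 − 9)/8 = -0.6250
Deviations from mean: -7.3750, 3.6250, 2.6250, -2.3750, 17.6250, -6.3750, 0.6250, -8.3750
Numerator Σ_{t=1}^{7}(x_t−x̄)(x_{t+1}−x̄) = -186.8906
Denominator Σ(x_t−x̄)² = 501.8750
r_1 = -186.8906 / 501.8750 = -0.372

-0.372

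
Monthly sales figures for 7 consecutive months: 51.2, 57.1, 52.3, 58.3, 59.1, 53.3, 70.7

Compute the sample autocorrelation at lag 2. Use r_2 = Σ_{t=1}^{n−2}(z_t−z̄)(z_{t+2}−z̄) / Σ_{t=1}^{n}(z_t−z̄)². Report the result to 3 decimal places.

0.159

Mean z̄ = (51.2 + 57.1 + 52.3 + 58.3 + 59.1 + 53.3 + 70.7)/7 = 57.4286
Numerator Σ_{t=1}^{5}(z_t−z̄)(z_{t+2}−z̄) = 41.6698
Denominator Σ(z_t−z̄)² = 261.9343
r_2 = 41.6698 / 261.9343 = 0.159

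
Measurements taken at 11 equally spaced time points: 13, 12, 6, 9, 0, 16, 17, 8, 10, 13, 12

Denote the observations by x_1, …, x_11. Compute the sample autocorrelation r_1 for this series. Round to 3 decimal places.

-0.065

Mean x̄ = (13 + 12 + 6 + 9 + 0 + 16 + 17 + 8 + 10 + 13 + 12)/11 = 10.5455
Numerator Σ_{t=1}^{10}(x_t−x̄)(x_{t+1}−x̄) = -14.8430
Denominator Σ(x_t−x̄)² = 228.7273
r_1 = -14.8430 / 228.7273 = -0.065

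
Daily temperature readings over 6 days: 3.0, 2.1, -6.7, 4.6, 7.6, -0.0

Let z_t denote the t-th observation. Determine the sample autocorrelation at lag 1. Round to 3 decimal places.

Mean z̄ = (3.0 + 2.1 − 6.7 + 4.6 + 7.6 − 0.0)/6 = 1.7667
Σ(z_t−z̄)(z_{t+1}−z̄) = (0.4111) + (-2.8222) + (-23.9889) + (16.5278) + (-10.3056) = -20.1778
Denominator Σ(z_t−z̄)² = 118.4933
r_1 = -20.1778 / 118.4933 = -0.170

-0.170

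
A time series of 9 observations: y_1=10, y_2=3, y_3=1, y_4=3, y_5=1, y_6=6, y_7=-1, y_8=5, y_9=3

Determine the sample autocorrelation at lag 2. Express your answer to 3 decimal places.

Mean ȳ = (10 + 3 + 1 + 3 + 1 + 6 − 1 + 5 + 3)/9 = 3.4444
Numerator Σ_{t=1}^{7}(y_t−ȳ)(y_{t+2}−ȳ) = 5.8272
Denominator Σ(y_t−ȳ)² = 84.2222
r_2 = 5.8272 / 84.2222 = 0.069

0.069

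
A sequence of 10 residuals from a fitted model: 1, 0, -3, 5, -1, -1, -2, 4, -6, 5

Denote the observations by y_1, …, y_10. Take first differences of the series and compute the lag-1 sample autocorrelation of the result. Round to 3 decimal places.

-0.662

First differences Δy: -1, -3, 8, -6, 0, -1, 6, -10, 11
Mean of differences = 0.4444
Numerator Σ(Δy_t−Δȳ)(Δy_{t+1}−Δȳ) = -242.5309
Denominator Σ(Δy_t−Δȳ)² = 366.2222
r_1(Δy) = -242.5309 / 366.2222 = -0.662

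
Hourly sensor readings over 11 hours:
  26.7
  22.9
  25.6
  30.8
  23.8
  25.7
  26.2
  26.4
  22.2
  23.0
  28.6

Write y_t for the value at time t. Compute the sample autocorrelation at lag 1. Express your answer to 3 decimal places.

Mean ȳ = (26.7 + 22.9 + 25.6 + 30.8 + 23.8 + 25.7 + 26.2 + 26.4 + 22.2 + 23.0 + 28.6)/11 = 25.6273
Numerator Σ_{t=1}^{10}(y_t−ȳ)(y_{t+1}−ȳ) = -13.5471
Denominator Σ(y_t−ȳ)² = 67.1018
r_1 = -13.5471 / 67.1018 = -0.202

-0.202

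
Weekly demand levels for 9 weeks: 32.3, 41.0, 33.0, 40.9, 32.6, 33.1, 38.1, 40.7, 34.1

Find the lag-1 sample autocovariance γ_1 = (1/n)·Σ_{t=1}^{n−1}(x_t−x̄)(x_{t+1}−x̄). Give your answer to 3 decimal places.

-6.852

Mean x̄ = (32.3 + 41.0 + 33.0 + 40.9 + 32.6 + 33.1 + 38.1 + 40.7 + 34.1)/9 = 36.2000
Σ_{t=1}^{8}(x_t−x̄)(x_{t+1}−x̄) = -61.6700
γ_1 = -61.6700 / 9 = -6.852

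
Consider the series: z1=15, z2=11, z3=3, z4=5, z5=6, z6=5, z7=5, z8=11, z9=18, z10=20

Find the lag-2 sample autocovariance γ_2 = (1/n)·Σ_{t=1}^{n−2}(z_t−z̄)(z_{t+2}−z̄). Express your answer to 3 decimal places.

-0.452

Mean z̄ = (15 + 11 + 3 + 5 + 6 + 5 + 5 + 11 + 18 + 20)/10 = 9.9000
Σ_{t=1}^{8}(z_t−z̄)(z_{t+2}−z̄) = -4.5200
γ_2 = -4.5200 / 10 = -0.452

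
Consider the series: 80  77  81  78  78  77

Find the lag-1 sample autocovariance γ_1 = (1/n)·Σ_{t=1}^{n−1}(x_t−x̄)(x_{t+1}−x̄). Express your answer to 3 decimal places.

Mean x̄ = (80 + 77 + 81 + 78 + 78 + 77)/6 = 78.5000
Deviations: 1.5000, -1.5000, 2.5000, -0.5000, -0.5000, -1.5000
Σ_{t=1}^{5}(x_t−x̄)(x_{t+1}−x̄) = -6.2500
γ_1 = -6.2500 / 6 = -1.042

-1.042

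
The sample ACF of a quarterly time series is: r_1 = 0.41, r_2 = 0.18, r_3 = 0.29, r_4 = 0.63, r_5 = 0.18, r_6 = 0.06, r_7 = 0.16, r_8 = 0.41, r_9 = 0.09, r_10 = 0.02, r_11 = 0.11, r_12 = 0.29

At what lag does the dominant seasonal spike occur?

The largest autocorrelation is r_4 = 0.63; the remaining lags stay at or below 0.41. The elevated value at lag 1 (0.41), dropping to 0.18 at lag 2, reflects decaying short-term dependence rather than seasonality.
The dominant spike at lag 4 indicates a seasonal period of 4.

4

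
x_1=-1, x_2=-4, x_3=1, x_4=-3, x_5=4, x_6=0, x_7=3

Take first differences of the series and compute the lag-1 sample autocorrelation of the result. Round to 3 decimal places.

-0.875

First differences Δx: -3, 5, -4, 7, -4, 3
Mean of differences = 0.6667
Numerator Σ(Δx_t−Δx̄)(Δx_{t+1}−Δx̄) = -106.1111
Denominator Σ(Δx_t−Δx̄)² = 121.3333
r_1(Δx) = -106.1111 / 121.3333 = -0.875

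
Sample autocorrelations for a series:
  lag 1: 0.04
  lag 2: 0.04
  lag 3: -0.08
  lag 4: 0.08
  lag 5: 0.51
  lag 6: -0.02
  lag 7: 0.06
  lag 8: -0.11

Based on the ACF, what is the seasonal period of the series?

5

The largest autocorrelation is r_5 = 0.51; the remaining lags stay at or below 0.08.
The dominant spike at lag 5 indicates a seasonal period of 5.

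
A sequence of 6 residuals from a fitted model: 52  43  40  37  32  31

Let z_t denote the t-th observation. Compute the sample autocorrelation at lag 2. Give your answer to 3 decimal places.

Mean z̄ = (52 + 43 + 40 + 37 + 32 + 31)/6 = 39.1667
Deviations from mean: 12.8333, 3.8333, 0.8333, -2.1667, -7.1667, -8.1667
Σ(z_t−z̄)(z_{t+2}−z̄) = (10.6944) + (-8.3056) + (-5.9722) + (17.6944) = 14.1111
Denominator Σ(z_t−z̄)² = 302.8333
r_2 = 14.1111 / 302.8333 = 0.047

0.047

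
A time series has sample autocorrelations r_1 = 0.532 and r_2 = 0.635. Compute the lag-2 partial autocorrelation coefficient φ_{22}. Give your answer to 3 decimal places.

φ_{22} = (r_2 − r_1²) / (1 − r_1²)
r_1² = (0.532)² = 0.283024
Numerator = 0.635 − 0.2830 = 0.3520; denominator = 1 − 0.2830 = 0.7170
φ_{22} = 0.3520 / 0.7170 = 0.491

0.491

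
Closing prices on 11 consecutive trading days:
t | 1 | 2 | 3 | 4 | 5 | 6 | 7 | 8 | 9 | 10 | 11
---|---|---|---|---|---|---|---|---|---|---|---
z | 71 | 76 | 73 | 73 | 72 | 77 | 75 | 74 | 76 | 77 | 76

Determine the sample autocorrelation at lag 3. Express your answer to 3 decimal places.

0.060

Mean z̄ = (71 + 76 + 73 + 73 + 72 + 77 + 75 + 74 + 76 + 77 + 76)/11 = 74.5455
Numerator Σ_{t=1}^{8}(z_t−z̄)(z_{t+3}−z̄) = 2.5620
Denominator Σ(z_t−z̄)² = 42.7273
r_3 = 2.5620 / 42.7273 = 0.060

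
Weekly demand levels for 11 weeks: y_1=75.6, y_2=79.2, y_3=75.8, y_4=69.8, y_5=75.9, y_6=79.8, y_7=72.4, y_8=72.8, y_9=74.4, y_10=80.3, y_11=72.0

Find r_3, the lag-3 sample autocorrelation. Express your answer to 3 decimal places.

Mean ȳ = (75.6 + 79.2 + 75.8 + 69.8 + 75.9 + 79.8 + 72.4 + 72.8 + 74.4 + 80.3 + 72.0)/11 = 75.2727
Numerator Σ_{t=1}^{8}(y_t−ȳ)(y_{t+3}−ȳ) = 6.9296
Denominator Σ(y_t−ȳ)² = 117.7618
r_3 = 6.9296 / 117.7618 = 0.059

0.059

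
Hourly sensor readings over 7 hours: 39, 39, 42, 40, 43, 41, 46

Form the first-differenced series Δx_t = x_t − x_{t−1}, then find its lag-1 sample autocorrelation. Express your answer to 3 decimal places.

-0.740

First differences Δx: 0, 3, -2, 3, -2, 5
Mean of differences = 1.1667
Numerator Σ(Δx_t−Δx̄)(Δx_{t+1}−Δx̄) = -31.6944
Denominator Σ(Δx_t−Δx̄)² = 42.8333
r_1(Δx) = -31.6944 / 42.8333 = -0.740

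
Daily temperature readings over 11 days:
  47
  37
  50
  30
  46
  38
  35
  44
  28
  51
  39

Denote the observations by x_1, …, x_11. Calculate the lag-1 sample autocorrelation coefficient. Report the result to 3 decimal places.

Mean x̄ = (47 + 37 + 50 + 30 + 46 + 38 + 35 + 44 + 28 + 51 + 39)/11 = 40.4545
Numerator Σ_{t=1}^{10}(x_t−x̄)(x_{t+1}−x̄) = -423.7521
Denominator Σ(x_t−x̄)² = 602.7273
r_1 = -423.7521 / 602.7273 = -0.703

-0.703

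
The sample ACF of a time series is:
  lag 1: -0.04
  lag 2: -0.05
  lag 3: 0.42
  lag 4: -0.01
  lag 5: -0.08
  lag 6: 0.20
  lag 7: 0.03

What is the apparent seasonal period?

The largest autocorrelation is r_3 = 0.42, with a weaker echo at lag 6 (0.20); the remaining lags stay at or below 0.03.
The dominant spike at lag 3 indicates a seasonal period of 3.

3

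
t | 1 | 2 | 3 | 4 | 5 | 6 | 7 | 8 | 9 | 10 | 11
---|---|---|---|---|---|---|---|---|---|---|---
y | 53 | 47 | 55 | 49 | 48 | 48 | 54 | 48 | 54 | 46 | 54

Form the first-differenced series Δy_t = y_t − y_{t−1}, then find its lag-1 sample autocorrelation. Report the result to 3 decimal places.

-0.735

First differences Δy: -6, 8, -6, -1, 0, 6, -6, 6, -8, 8
Mean of differences = 0.1000
Numerator Σ(Δy_t−Δȳ)(Δy_{t+1}−Δȳ) = -273.9100
Denominator Σ(Δy_t−Δȳ)² = 372.9000
r_1(Δy) = -273.9100 / 372.9000 = -0.735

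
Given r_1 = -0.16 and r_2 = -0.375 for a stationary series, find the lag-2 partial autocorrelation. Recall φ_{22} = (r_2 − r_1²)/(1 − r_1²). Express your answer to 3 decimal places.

-0.411

φ_{22} = (r_2 − r_1²) / (1 − r_1²)
r_1² = (-0.16)² = 0.0256
Numerator = -0.375 − 0.0256 = -0.4006; denominator = 1 − 0.0256 = 0.9744
φ_{22} = -0.4006 / 0.9744 = -0.411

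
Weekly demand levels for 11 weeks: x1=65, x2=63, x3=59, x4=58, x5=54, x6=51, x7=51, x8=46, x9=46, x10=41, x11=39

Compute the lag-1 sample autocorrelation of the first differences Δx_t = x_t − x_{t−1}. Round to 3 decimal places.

First differences Δx: -2, -4, -1, -4, -3, 0, -5, 0, -5, -2
Mean of differences = -2.6000
Numerator Σ(Δx_t−Δx̄)(Δx_{t+1}−Δx̄) = -25.9600
Denominator Σ(Δx_t−Δx̄)² = 32.4000
r_1(Δx) = -25.9600 / 32.4000 = -0.801

-0.801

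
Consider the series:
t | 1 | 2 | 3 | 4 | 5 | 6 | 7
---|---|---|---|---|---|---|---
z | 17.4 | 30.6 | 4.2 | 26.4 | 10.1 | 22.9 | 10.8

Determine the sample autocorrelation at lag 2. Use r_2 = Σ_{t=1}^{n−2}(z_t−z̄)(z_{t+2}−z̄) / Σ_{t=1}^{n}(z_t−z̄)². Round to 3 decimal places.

Mean z̄ = (17.4 + 30.6 + 4.2 + 26.4 + 10.1 + 22.9 + 10.8)/7 = 17.4857
Deviations from mean: -0.0857, 13.1143, -13.2857, 8.9143, -7.3857, 5.4143, -6.6857
Σ(z_t−z̄)(z_{t+2}−z̄) = (1.1388) + (116.9045) + (98.1245) + (48.2645) + (49.3788) = 313.8110
Denominator Σ(z_t−z̄)² = 556.5286
r_2 = 313.8110 / 556.5286 = 0.564

0.564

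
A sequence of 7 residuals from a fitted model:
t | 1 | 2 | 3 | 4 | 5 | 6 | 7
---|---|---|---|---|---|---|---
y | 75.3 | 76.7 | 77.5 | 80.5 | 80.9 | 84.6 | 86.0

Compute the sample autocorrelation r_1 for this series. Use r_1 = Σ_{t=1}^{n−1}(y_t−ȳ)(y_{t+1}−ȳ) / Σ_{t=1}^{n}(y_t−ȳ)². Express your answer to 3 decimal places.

0.562

Mean ȳ = (75.3 + 76.7 + 77.5 + 80.5 + 80.9 + 84.6 + 86.0)/7 = 80.2143
Deviations from mean: -4.9143, -3.5143, -2.7143, 0.2857, 0.6857, 4.3857, 5.7857
Σ(y_t−ȳ)(y_{t+1}−ȳ) = (17.2702) + (9.5388) + (-0.7755) + (0.1959) + (3.0073) + (25.3745) = 54.6112
Denominator Σ(y_t−ȳ)² = 97.1286
r_1 = 54.6112 / 97.1286 = 0.562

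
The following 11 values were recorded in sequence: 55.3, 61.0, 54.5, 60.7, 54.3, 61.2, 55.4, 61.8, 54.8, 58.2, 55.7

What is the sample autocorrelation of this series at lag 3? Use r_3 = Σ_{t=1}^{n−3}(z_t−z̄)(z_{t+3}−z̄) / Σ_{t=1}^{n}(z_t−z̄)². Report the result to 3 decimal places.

Mean z̄ = (55.3 + 61.0 + 54.5 + 60.7 + 54.3 + 61.2 + 55.4 + 61.8 + 54.8 + 58.2 + 55.7)/11 = 57.5364
Numerator Σ_{t=1}^{8}(z_t−z̄)(z_{t+3}−z̄) = -69.2385
Denominator Σ(z_t−z̄)² = 94.1655
r_3 = -69.2385 / 94.1655 = -0.735

-0.735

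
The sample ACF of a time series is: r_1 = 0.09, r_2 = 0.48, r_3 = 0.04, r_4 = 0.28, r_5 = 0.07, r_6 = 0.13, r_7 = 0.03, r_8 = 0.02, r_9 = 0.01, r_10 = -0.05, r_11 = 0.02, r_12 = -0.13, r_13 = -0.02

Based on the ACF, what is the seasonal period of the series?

The largest autocorrelation is r_2 = 0.48, with a weaker echo at lag 4 (0.28); the remaining lags stay at or below 0.13.
The dominant spike at lag 2 indicates a seasonal period of 2.

2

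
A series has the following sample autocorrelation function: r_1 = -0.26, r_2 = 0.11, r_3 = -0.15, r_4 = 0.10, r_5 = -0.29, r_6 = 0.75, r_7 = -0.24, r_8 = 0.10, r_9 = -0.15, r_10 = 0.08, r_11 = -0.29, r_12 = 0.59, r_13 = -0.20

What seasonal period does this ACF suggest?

The largest autocorrelation is r_6 = 0.75, with a weaker echo at lag 12 (0.59); the remaining lags stay at or below 0.11.
The dominant spike at lag 6 indicates a seasonal period of 6.

6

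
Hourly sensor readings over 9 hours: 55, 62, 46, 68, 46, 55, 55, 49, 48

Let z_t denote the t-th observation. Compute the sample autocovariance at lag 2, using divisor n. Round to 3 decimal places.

Mean z̄ = (55 + 62 + 46 + 68 + 46 + 55 + 55 + 49 + 48)/9 = 53.7778
Σ_{t=1}^{7}(z_t−z̄)(z_{t+2}−z̄) = 162.9012
γ_2 = 162.9012 / 9 = 18.100

18.100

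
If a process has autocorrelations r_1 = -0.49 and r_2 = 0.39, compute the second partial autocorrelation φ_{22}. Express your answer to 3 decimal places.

φ_{22} = (r_2 − r_1²) / (1 − r_1²)
r_1² = (-0.49)² = 0.2401
Numerator = 0.39 − 0.2401 = 0.1499; denominator = 1 − 0.2401 = 0.7599
φ_{22} = 0.1499 / 0.7599 = 0.197

0.197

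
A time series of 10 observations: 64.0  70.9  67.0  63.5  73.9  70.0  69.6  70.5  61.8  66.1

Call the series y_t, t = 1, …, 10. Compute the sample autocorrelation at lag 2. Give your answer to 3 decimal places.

Mean ȳ = (64.0 + 70.9 + 67.0 + 63.5 + 73.9 + 70.0 + 69.6 + 70.5 + 61.8 + 66.1)/10 = 67.7300
Numerator Σ_{t=1}^{8}(y_t−ȳ)(y_{t+2}−ȳ) = -22.5708
Denominator Σ(y_t−ȳ)² = 134.6010
r_2 = -22.5708 / 134.6010 = -0.168

-0.168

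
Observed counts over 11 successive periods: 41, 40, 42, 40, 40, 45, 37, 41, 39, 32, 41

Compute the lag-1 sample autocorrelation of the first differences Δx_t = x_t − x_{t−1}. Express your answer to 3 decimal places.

-0.544

First differences Δx: -1, 2, -2, 0, 5, -8, 4, -2, -7, 9
Mean of differences = 0.0000
Numerator Σ(Δx_t−Δx̄)(Δx_{t+1}−Δx̄) = -135.0000
Denominator Σ(Δx_t−Δx̄)² = 248.0000
r_1(Δx) = -135.0000 / 248.0000 = -0.544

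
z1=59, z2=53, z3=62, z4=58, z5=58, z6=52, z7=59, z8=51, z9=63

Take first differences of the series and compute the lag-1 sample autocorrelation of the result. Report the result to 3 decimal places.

First differences Δz: -6, 9, -4, 0, -6, 7, -8, 12
Mean of differences = 0.5000
Numerator Σ(Δz_t−Δz̄)(Δz_{t+1}−Δz̄) = -283.2500
Denominator Σ(Δz_t−Δz̄)² = 424.0000
r_1(Δz) = -283.2500 / 424.0000 = -0.668

-0.668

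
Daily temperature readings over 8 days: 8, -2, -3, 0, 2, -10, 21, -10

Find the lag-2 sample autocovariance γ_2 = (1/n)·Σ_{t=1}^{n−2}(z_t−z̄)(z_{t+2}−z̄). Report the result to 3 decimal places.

Mean z̄ = (8 − 2 − 3 + 0 + 2 − 10 + 21 − 10)/8 = 0.7500
Deviations: 7.2500, -2.7500, -3.7500, -0.7500, 1.2500, -10.7500, 20.2500, -10.7500
Σ_{t=1}^{6}(z_t−z̄)(z_{t+2}−z̄) = 119.1250
γ_2 = 119.1250 / 8 = 14.891

14.891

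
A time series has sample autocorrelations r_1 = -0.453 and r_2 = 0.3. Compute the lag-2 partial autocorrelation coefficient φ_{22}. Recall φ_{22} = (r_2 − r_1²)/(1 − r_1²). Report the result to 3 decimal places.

φ_{22} = (r_2 − r_1²) / (1 − r_1²)
r_1² = (-0.453)² = 0.205209
Numerator = 0.3 − 0.2052 = 0.0948; denominator = 1 − 0.2052 = 0.7948
φ_{22} = 0.0948 / 0.7948 = 0.119

0.119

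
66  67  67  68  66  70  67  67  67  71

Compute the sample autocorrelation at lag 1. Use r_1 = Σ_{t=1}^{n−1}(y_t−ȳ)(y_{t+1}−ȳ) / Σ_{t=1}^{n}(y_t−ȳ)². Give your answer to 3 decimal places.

Mean ȳ = (66 + 67 + 67 + 68 + 66 + 70 + 67 + 67 + 67 + 71)/10 = 67.6000
Numerator Σ_{t=1}^{9}(y_t−ȳ)(y_{t+1}−ȳ) = -6.1600
Denominator Σ(y_t−ȳ)² = 24.4000
r_1 = -6.1600 / 24.4000 = -0.252

-0.252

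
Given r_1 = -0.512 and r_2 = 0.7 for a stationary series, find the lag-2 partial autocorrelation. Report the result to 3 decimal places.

φ_{22} = (r_2 − r_1²) / (1 − r_1²)
r_1² = (-0.512)² = 0.262144
Numerator = 0.7 − 0.2621 = 0.4379; denominator = 1 − 0.2621 = 0.7379
φ_{22} = 0.4379 / 0.7379 = 0.593

0.593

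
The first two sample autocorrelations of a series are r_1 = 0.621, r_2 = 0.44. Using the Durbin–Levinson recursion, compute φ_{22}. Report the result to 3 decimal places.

0.088

φ_{22} = (r_2 − r_1²) / (1 − r_1²)
r_1² = (0.621)² = 0.385641
Numerator = 0.44 − 0.3856 = 0.0544; denominator = 1 − 0.3856 = 0.6144
φ_{22} = 0.0544 / 0.6144 = 0.088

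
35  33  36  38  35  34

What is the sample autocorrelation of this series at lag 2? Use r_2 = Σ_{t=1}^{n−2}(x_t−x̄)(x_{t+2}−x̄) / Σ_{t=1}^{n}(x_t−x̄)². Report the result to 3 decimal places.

Mean x̄ = (35 + 33 + 36 + 38 + 35 + 34)/6 = 35.1667
Σ(x_t−x̄)(x_{t+2}−x̄) = (-0.1389) + (-6.1389) + (-0.1389) + (-3.3056) = -9.7222
Denominator Σ(x_t−x̄)² = 14.8333
r_2 = -9.7222 / 14.8333 = -0.655

-0.655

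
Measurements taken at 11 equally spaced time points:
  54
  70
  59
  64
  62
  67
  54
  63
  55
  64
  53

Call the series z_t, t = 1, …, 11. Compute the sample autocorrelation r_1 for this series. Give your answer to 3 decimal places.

-0.541

Mean z̄ = (54 + 70 + 59 + 64 + 62 + 67 + 54 + 63 + 55 + 64 + 53)/11 = 60.4545
Numerator Σ_{t=1}^{10}(z_t−z̄)(z_{t+1}−z̄) = -183.3884
Denominator Σ(z_t−z̄)² = 338.7273
r_1 = -183.3884 / 338.7273 = -0.541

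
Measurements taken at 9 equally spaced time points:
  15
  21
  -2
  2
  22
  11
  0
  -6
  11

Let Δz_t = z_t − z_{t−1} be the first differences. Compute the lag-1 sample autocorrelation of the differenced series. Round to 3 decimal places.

First differences Δz: 6, -23, 4, 20, -11, -11, -6, 17
Mean of differences = -0.5000
Numerator Σ(Δz_t−Δz̄)(Δz_{t+1}−Δz̄) = -298.7500
Denominator Σ(Δz_t−Δz̄)² = 1546.0000
r_1(Δz) = -298.7500 / 1546.0000 = -0.193

-0.193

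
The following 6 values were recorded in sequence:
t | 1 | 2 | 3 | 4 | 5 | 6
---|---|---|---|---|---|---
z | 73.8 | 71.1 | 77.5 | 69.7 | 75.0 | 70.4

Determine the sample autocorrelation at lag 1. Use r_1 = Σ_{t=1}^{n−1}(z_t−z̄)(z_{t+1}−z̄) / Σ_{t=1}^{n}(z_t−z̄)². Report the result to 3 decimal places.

Mean z̄ = (73.8 + 71.1 + 77.5 + 69.7 + 75.0 + 70.4)/6 = 72.9167
Deviations from mean: 0.8833, -1.8167, 4.5833, -3.2167, 2.0833, -2.5167
Σ(z_t−z̄)(z_{t+1}−z̄) = (-1.6047) + (-8.3264) + (-14.7431) + (-6.7014) + (-5.2431) = -36.6186
Denominator Σ(z_t−z̄)² = 46.1083
r_1 = -36.6186 / 46.1083 = -0.794

-0.794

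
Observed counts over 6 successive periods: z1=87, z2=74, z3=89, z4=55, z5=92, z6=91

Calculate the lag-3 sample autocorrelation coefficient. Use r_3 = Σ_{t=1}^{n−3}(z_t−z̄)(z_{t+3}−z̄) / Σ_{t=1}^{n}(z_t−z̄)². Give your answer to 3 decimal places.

Mean z̄ = (87 + 74 + 89 + 55 + 92 + 91)/6 = 81.3333
Deviations from mean: 5.6667, -7.3333, 7.6667, -26.3333, 10.6667, 9.6667
Numerator Σ_{t=1}^{3}(z_t−z̄)(z_{t+3}−z̄) = -153.3333
Denominator Σ(z_t−z̄)² = 1045.3333
r_3 = -153.3333 / 1045.3333 = -0.147

-0.147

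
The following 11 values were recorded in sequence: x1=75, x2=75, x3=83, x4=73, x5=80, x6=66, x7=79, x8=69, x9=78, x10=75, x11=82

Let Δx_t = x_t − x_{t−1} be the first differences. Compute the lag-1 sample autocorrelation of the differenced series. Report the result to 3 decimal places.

First differences Δx: 0, 8, -10, 7, -14, 13, -10, 9, -3, 7
Mean of differences = 0.7000
Numerator Σ(Δx_t−Δx̄)(Δx_{t+1}−Δx̄) = -698.4900
Denominator Σ(Δx_t−Δx̄)² = 812.1000
r_1(Δx) = -698.4900 / 812.1000 = -0.860

-0.860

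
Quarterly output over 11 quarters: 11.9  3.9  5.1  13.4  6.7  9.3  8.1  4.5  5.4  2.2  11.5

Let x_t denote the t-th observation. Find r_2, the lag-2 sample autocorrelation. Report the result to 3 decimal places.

-0.140

Mean x̄ = (11.9 + 3.9 + 5.1 + 13.4 + 6.7 + 9.3 + 8.1 + 4.5 + 5.4 + 2.2 + 11.5)/11 = 7.4545
Numerator Σ_{t=1}^{9}(x_t−x̄)(x_{t+2}−x̄) = -18.9041
Denominator Σ(x_t−x̄)² = 134.6073
r_2 = -18.9041 / 134.6073 = -0.140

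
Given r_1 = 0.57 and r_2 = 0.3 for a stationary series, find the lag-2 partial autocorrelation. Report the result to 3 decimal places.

-0.037

φ_{22} = (r_2 − r_1²) / (1 − r_1²)
r_1² = (0.57)² = 0.3249
Numerator = 0.3 − 0.3249 = -0.0249; denominator = 1 − 0.3249 = 0.6751
φ_{22} = -0.0249 / 0.6751 = -0.037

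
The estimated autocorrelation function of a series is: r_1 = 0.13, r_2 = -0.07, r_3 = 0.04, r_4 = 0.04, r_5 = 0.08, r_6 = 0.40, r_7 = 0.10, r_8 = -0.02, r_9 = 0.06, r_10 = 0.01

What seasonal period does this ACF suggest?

The largest autocorrelation is r_6 = 0.40; the remaining lags stay at or below 0.13.
The dominant spike at lag 6 indicates a seasonal period of 6.

6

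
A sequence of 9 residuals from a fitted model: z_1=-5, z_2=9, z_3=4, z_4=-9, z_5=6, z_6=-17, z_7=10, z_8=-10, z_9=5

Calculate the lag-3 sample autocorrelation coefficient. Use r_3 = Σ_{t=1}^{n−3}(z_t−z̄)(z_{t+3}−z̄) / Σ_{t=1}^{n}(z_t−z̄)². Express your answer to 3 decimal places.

Mean z̄ = (-5 + 9 + 4 − 9 + 6 − 17 + 10 − 10 + 5)/9 = -0.7778
Σ(z_t−z̄)(z_{t+3}−z̄) = (34.7160) + (66.2716) + (-77.5062) + (-88.6173) + (-62.5062) + (-93.7284) = -221.3704
Denominator Σ(z_t−z̄)² = 747.5556
r_3 = -221.3704 / 747.5556 = -0.296

-0.296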